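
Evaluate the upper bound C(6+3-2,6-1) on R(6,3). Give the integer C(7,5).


R(6,3) <= C(6+3-2, 6-1) = C(7, 5)
C(7, 5) = 7! / (5! * 2!)
= 21

21


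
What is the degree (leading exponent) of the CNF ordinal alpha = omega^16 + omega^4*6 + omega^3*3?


CNF: omega^16 + omega^4*6 + omega^3*3
The leading term is omega^16, which has exponent 16.

16


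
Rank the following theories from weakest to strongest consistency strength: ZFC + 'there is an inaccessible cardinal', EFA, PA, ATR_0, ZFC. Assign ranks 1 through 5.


Ordering by consistency strength:
1. EFA
2. PA
3. ATR_0
4. ZFC
5. ZFC + 'there is an inaccessible cardinal'


ZFC + 'there is an inaccessible cardinal'=5, EFA=1, PA=2, ATR_0=3, ZFC=4


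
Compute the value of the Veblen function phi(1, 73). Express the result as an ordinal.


phi(1, 73):
phi(1, beta) = epsilon_beta (the beta-th epsilon number).
phi(1, 73) = epsilon_73

epsilon_73


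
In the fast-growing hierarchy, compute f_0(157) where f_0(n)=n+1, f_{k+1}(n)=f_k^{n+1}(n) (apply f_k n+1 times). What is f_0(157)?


f_0(157) = 157 + 1 = 158

158


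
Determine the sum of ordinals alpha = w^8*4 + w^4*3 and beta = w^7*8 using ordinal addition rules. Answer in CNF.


Ordinal addition (w^8*4 + w^4*3) + w^7*8:
alpha's leading term has exponent 8 > beta's exponent 7, so it survives.
alpha's tail term has exponent 4 < beta's exponent 7, so it is absorbed by beta.
In ordinal addition, any term followed by a strictly larger-exponent term is absorbed.
Result = w^8*4 + w^7*8

w^8*4 + w^7*8


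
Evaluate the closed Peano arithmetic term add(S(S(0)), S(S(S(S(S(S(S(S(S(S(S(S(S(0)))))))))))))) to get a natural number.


add(S^2(0), S^13(0)):
S^2(0) = 2
S^13(0) = 13
2 + 13 = 15

15


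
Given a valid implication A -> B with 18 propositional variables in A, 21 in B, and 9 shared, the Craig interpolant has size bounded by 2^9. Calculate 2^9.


Shared atoms = 9
Craig interpolant size bound = 2^9
= 512

512


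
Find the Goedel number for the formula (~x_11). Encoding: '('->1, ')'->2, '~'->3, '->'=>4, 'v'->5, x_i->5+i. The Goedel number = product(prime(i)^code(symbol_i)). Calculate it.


Formula: (~x_11)
Symbol codes: [1, 3, 16, 2]
Primes: [2, 3, 5, 7]
p_1^1 = 2^1 = 2
p_2^3 = 3^3 = 27
p_3^16 = 5^16 = 152587890625
p_4^2 = 7^2 = 49
Product = 403747558593750

403747558593750


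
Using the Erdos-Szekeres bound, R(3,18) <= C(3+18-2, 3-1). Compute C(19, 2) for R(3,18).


R(3,18) <= C(3+18-2, 3-1) = C(19, 2)
C(19, 2) = 19! / (2! * 17!)
= 171

171


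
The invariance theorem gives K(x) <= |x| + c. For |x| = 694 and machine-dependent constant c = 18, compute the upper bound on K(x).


K(x) <= |x| + c = 694 + 18 = 712

712


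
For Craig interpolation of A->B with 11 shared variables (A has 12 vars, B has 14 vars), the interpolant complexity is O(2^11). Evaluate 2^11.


Shared atoms = 11
Craig interpolant size bound = 2^11
= 2048

2048


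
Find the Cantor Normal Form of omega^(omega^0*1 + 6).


omega^(omega^0*1 + 6):
omega^0 = 1, so the exponent is 1 + 6 = 7 (finite ordinal addition).
Result = omega^7, already a single CNF term.

omega^7


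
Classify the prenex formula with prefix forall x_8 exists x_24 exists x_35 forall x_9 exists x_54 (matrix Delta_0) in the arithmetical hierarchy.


Leading quantifier is forall, so the class is Pi.
Number of quantifier blocks = alternations + 1 = 3 + 1 = 4.
Classification: Pi_4

Pi_4


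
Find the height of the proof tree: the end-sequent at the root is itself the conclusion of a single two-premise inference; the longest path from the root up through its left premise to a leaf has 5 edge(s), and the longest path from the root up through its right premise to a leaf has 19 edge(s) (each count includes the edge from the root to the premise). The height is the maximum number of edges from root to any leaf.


Longest path through the left premise: 5 edges (measured from the branching sequent)
Longest path through the right premise: 19 edges
Height of the subtree rooted at the branching sequent: max(5, 19) = 19
The branching sequent is the root itself.
Total height = 19

19


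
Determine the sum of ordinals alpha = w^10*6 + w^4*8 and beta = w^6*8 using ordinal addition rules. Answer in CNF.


Ordinal addition (w^10*6 + w^4*8) + w^6*8:
alpha's leading term has exponent 10 > beta's exponent 6, so it survives.
alpha's tail term has exponent 4 < beta's exponent 6, so it is absorbed by beta.
In ordinal addition, any term followed by a strictly larger-exponent term is absorbed.
Result = w^10*6 + w^6*8

w^10*6 + w^6*8


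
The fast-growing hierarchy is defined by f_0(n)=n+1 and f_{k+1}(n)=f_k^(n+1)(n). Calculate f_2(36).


f_2(36) = f_1^37(36)
f_1(m) = 2m + 1.
Iterating: f_1^k(n) = 2^k*(n+1) - 1.
f_2(36) = 2^37*(36+1) - 1 = 137438953472*37 - 1 = 5085241278463

5085241278463


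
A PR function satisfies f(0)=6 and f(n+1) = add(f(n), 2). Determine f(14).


f(0) = 6
f(1) = add(f(0), 2) = add(6, 2) = 8
f(2) = add(f(1), 2) = add(8, 2) = 10
f(3) = add(f(2), 2) = add(10, 2) = 12
f(4) = add(f(3), 2) = add(12, 2) = 14
f(5) = add(f(4), 2) = add(14, 2) = 16
f(6) = add(f(5), 2) = add(16, 2) = 18
f(7) = add(f(6), 2) = add(18, 2) = 20
f(8) = add(f(7), 2) = add(20, 2) = 22
f(9) = add(f(8), 2) = add(22, 2) = 24
f(10) = add(f(9), 2) = add(24, 2) = 26
f(11) = add(f(10), 2) = add(26, 2) = 28
f(12) = add(f(11), 2) = add(28, 2) = 30
f(13) = add(f(12), 2) = add(30, 2) = 32
f(14) = add(f(13), 2) = add(32, 2) = 34


34


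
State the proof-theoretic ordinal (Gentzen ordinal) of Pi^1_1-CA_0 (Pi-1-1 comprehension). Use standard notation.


The proof-theoretic ordinal of Pi^1_1-CA_0 (Pi-1-1 comprehension) is a standard result in ordinal analysis.
This ordinal is the supremum of order types of primitive recursive well-orderings
that the theory can prove to be well-ordered.
For Pi^1_1-CA_0 (Pi-1-1 comprehension), the proof-theoretic ordinal is psi_0(Omega_omega).

psi_0(Omega_omega)


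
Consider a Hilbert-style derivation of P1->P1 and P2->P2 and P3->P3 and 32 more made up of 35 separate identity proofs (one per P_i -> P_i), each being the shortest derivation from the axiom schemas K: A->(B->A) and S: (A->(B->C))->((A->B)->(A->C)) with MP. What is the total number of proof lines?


The shortest proof of A->A from K and S in the Hilbert calculus has exactly 5 lines:
(1) K instance A->((A->A)->A), (2) S instance, (3) MP on 1,2, (4) K instance A->(A->A), (5) MP on 3,4.
For 35 independent identities: 35 * 5 = 175 lines total.

175


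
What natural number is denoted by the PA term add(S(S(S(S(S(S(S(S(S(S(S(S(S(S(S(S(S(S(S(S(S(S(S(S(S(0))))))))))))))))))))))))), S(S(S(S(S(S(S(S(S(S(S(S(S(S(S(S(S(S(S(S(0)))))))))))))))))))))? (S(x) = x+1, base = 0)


add(S^25(0), S^20(0)):
S^25(0) = 25
S^20(0) = 20
25 + 20 = 45

45


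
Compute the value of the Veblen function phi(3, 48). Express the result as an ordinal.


phi(3, 48):
phi(3, beta) = eta_beta (the beta-th eta number, fixed point of zeta).
phi(3, 48) = eta_48

eta_48


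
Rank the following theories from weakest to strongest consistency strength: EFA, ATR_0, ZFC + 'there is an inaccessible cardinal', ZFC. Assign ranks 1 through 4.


Ordering by consistency strength:
1. EFA
2. ATR_0
3. ZFC
4. ZFC + 'there is an inaccessible cardinal'


EFA=1, ATR_0=2, ZFC + 'there is an inaccessible cardinal'=4, ZFC=3


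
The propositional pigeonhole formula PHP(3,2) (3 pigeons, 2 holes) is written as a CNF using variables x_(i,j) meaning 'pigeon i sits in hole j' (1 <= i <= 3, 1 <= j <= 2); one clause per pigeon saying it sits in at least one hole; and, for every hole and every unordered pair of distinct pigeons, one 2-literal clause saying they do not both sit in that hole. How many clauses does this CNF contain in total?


PHP(3,2): 3 pigeons, 2 holes, 3*2 = 6 variables.
- pigeon clauses: one per pigeon -> 3 clauses
- hole clauses: 2 holes * C(3,2) = 2 * 3 -> 6 clauses
Total clauses = 3 + 6 = 9

9


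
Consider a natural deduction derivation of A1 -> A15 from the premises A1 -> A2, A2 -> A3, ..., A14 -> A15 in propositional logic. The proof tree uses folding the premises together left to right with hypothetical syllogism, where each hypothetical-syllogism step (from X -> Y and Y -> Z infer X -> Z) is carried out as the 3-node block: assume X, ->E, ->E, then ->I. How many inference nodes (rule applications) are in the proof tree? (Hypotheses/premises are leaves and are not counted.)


There are 14 premises in the chain. The first HS step combines premises 1 and 2; each further premise needs one more HS step.
So 14 premises require 14 - 1 = 13 hypothetical-syllogism steps.
Each HS step uses 3 inference nodes (->E, ->E, ->I).
13 * 3 = 39 total inference nodes.

39


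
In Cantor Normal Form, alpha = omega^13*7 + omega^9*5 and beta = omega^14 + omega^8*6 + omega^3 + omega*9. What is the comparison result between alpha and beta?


Compare term by term from highest exponent:
alpha = omega^13*7 + omega^9*5
beta = omega^14 + omega^8*6 + omega^3 + omega*9
Term 1: alpha has omega^13*7, beta has omega^14*1
Term 2: alpha has omega^9*5, beta has omega^8*6
Term 3: alpha has omega^0*0, beta has omega^3*1
Term 4: alpha has omega^0*0, beta has omega^1*9
Result: alpha < beta

alpha < beta


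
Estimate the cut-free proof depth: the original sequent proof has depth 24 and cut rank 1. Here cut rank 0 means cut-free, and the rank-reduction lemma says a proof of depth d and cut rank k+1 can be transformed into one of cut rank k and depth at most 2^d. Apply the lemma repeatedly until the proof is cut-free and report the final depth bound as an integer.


Each rank reduction sends depth d to at most 2^d; cut rank r needs r reductions.
2_0(24) = 24
2_1(24) = 2^24 = 16777216
Cut-free depth bound = 16777216

16777216


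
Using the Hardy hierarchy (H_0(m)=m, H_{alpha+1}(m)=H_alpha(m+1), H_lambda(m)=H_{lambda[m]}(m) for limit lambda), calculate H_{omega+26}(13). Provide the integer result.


H_{omega+26}(13):
Unwind the 26 successor steps: H_{omega+26}(13) = H_omega(13+26) = H_omega(39).
H_omega(m) = H_m(m) = m + m = 2m.
Result = 2 * 39 = 78

78


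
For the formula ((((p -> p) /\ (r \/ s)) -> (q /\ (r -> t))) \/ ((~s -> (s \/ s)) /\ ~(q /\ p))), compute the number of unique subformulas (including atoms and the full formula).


Formula: ((((p -> p) /\ (r \/ s)) -> (q /\ (r -> t))) \/ ((~s -> (s \/ s)) /\ ~(q /\ p)))
Subformulas found:
  1. r
  2. q
  3. s
  4. t
  5. p
  6. ~s
  7. (s \/ s)
  8. (q /\ p)
  9. (r \/ s)
  10. (r -> t)
  11. (p -> p)
  12. ~(q /\ p)
  13. (q /\ (r -> t))
  14. (~s -> (s \/ s))
  15. ((p -> p) /\ (r \/ s))
  16. ((~s -> (s \/ s)) /\ ~(q /\ p))
  17. (((p -> p) /\ (r \/ s)) -> (q /\ (r -> t)))
  18. ((((p -> p) /\ (r \/ s)) -> (q /\ (r -> t))) \/ ((~s -> (s \/ s)) /\ ~(q /\ p)))
Total distinct subformulas = 18

18


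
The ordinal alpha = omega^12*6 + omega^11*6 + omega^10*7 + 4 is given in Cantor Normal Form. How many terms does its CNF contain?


CNF: omega^12*6 + omega^11*6 + omega^10*7 + 4
Count the summands separated by '+':
  term 1: omega^12*6
  term 2: omega^11*6
  term 3: omega^10*7
  term 4: 4
Total terms = 4

4


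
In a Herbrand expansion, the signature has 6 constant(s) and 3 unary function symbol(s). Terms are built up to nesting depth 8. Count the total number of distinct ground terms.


Herbrand terms by depth:
Depth 0: 6 constants
Depth 1: 18 new terms (running total: 24)
Depth 2: 54 new terms (running total: 78)
Depth 3: 162 new terms (running total: 240)
Depth 4: 486 new terms (running total: 726)
Depth 5: 1458 new terms (running total: 2184)
Depth 6: 4374 new terms (running total: 6558)
Depth 7: 13122 new terms (running total: 19680)
Depth 8: 39366 new terms (running total: 59046)
Total distinct ground terms = 59046

59046


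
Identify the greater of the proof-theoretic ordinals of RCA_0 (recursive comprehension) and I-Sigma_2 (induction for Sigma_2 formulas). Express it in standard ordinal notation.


Proof-theoretic ordinal of RCA_0 (recursive comprehension): omega^omega
Proof-theoretic ordinal of I-Sigma_2 (induction for Sigma_2 formulas): omega^(omega^omega)
Comparing: omega^omega < omega^(omega^omega).
The larger ordinal is omega^(omega^omega) (from I-Sigma_2 (induction for Sigma_2 formulas)).

omega^(omega^omega)


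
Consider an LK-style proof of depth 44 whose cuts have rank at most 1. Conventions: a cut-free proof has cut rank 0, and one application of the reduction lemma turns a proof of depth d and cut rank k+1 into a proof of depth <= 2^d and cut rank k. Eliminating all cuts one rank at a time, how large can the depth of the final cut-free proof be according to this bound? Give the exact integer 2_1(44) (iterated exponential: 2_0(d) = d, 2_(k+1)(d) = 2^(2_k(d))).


Each rank reduction sends depth d to at most 2^d; cut rank r needs r reductions.
2_0(44) = 44
2_1(44) = 2^44 = 17592186044416
Cut-free depth bound = 17592186044416

17592186044416


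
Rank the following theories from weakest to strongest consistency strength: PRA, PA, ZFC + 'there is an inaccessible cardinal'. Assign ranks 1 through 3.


Ordering by consistency strength:
1. PRA
2. PA
3. ZFC + 'there is an inaccessible cardinal'


PRA=1, PA=2, ZFC + 'there is an inaccessible cardinal'=3


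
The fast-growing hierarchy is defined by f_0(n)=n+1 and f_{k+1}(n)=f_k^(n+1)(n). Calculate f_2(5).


f_2(5) = f_1^6(5)
f_1(m) = 2m + 1.
Iterating: f_1^k(n) = 2^k*(n+1) - 1.
f_2(5) = 2^6*(5+1) - 1 = 64*6 - 1 = 383

383


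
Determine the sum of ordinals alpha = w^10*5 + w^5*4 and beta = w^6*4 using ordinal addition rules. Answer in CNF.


Ordinal addition (w^10*5 + w^5*4) + w^6*4:
alpha's leading term has exponent 10 > beta's exponent 6, so it survives.
alpha's tail term has exponent 5 < beta's exponent 6, so it is absorbed by beta.
In ordinal addition, any term followed by a strictly larger-exponent term is absorbed.
Result = w^10*5 + w^6*4

w^10*5 + w^6*4


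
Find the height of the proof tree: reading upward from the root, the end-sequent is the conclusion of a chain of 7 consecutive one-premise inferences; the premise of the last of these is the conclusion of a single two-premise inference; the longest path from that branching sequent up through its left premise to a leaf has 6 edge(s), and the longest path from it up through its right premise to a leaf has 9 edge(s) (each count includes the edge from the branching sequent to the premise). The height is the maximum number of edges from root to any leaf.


Longest path through the left premise: 6 edges (measured from the branching sequent)
Longest path through the right premise: 9 edges
Height of the subtree rooted at the branching sequent: max(6, 9) = 9
The branching sequent sits 7 edges above the root (the chain of one-premise inferences), so height = 9 + 7 = 16

16


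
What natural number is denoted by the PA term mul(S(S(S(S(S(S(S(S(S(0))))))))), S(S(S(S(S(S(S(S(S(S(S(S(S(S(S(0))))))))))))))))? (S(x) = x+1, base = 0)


mul(S^9(0), S^15(0)):
S^9(0) = 9
S^15(0) = 15
9 * 15 = 135

135


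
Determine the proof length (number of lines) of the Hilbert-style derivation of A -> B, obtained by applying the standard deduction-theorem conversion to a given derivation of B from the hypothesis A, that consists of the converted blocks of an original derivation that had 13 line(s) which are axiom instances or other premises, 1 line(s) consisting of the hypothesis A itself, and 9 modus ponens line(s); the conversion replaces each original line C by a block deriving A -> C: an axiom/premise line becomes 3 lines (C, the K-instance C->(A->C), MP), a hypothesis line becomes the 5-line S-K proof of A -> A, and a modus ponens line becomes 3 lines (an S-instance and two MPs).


Deduction-theorem conversion, block by block:
- 13 axiom/premise lines -> 3 lines each = 39
- 1 hypothesis lines -> 5 lines each (identity proof A->A) = 5
- 9 MP lines -> 3 lines each (S-instance, MP, MP) = 27
Total = 39 + 5 + 27 = 71 lines.

71


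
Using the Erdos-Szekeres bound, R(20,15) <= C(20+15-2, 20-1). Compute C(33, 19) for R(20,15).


R(20,15) <= C(20+15-2, 20-1) = C(33, 19)
C(33, 19) = 33! / (19! * 14!)
= 818809200

818809200


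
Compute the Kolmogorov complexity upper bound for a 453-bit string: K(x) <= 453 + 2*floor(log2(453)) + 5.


floor(log2(453)) = 8
2 * 8 = 16
K(x) <= 453 + 16 + 5 = 474

474


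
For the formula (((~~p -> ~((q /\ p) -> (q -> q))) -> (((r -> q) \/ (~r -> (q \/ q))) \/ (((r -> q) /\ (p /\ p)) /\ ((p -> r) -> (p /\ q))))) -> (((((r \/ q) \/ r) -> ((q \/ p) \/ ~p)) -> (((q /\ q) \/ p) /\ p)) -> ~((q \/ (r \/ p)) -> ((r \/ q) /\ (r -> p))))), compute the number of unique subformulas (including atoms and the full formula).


Formula: (((~~p -> ~((q /\ p) -> (q -> q))) -> (((r -> q) \/ (~r -> (q \/ q))) \/ (((r -> q) /\ (p /\ p)) /\ ((p -> r) -> (p /\ q))))) -> (((((r \/ q) \/ r) -> ((q \/ p) \/ ~p)) -> (((q /\ q) \/ p) /\ p)) -> ~((q \/ (r \/ p)) -> ((r \/ q) /\ (r -> p)))))
Subformulas found:
  1. r
  2. p
  3. q
  4. ~p
  5. ~r
  6. ~~p
  7. (r -> q)
  8. (q /\ p)
  9. (q \/ p)
  10. (p /\ q)
  11. (r -> p)
  12. (q /\ q)
  13. (q -> q)
  14. (p -> r)
  15. (r \/ p)
  16. (r \/ q)
  17. (p /\ p)
  18. (q \/ q)
  19. (q \/ (r \/ p))
  20. ((r \/ q) \/ r)
  21. ((q /\ q) \/ p)
  22. ((q \/ p) \/ ~p)
  23. (~r -> (q \/ q))
  24. ((r \/ q) /\ (r -> p))
  25. ((q /\ p) -> (q -> q))
  26. (((q /\ q) \/ p) /\ p)
  27. ((r -> q) /\ (p /\ p))
  28. ((p -> r) -> (p /\ q))
  29. ~((q /\ p) -> (q -> q))
  30. ((r -> q) \/ (~r -> (q \/ q)))
  31. (~~p -> ~((q /\ p) -> (q -> q)))
  32. (((r \/ q) \/ r) -> ((q \/ p) \/ ~p))
  33. ((q \/ (r \/ p)) -> ((r \/ q) /\ (r -> p)))
  34. ~((q \/ (r \/ p)) -> ((r \/ q) /\ (r -> p)))
  35. (((r -> q) /\ (p /\ p)) /\ ((p -> r) -> (p /\ q)))
  36. ((((r \/ q) \/ r) -> ((q \/ p) \/ ~p)) -> (((q /\ q) \/ p) /\ p))
  37. (((r -> q) \/ (~r -> (q \/ q))) \/ (((r -> q) /\ (p /\ p)) /\ ((p -> r) -> (p /\ q))))
  38. (((((r \/ q) \/ r) -> ((q \/ p) \/ ~p)) -> (((q /\ q) \/ p) /\ p)) -> ~((q \/ (r \/ p)) -> ((r \/ q) /\ (r -> p))))
  39. ((~~p -> ~((q /\ p) -> (q -> q))) -> (((r -> q) \/ (~r -> (q \/ q))) \/ (((r -> q) /\ (p /\ p)) /\ ((p -> r) -> (p /\ q)))))
  40. (((~~p -> ~((q /\ p) -> (q -> q))) -> (((r -> q) \/ (~r -> (q \/ q))) \/ (((r -> q) /\ (p /\ p)) /\ ((p -> r) -> (p /\ q))))) -> (((((r \/ q) \/ r) -> ((q \/ p) \/ ~p)) -> (((q /\ q) \/ p) /\ p)) -> ~((q \/ (r \/ p)) -> ((r \/ q) /\ (r -> p)))))
Total distinct subformulas = 40

40


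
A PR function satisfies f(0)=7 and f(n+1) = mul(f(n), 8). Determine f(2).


f(0) = 7
f(1) = mul(f(0), 8) = mul(7, 8) = 56
f(2) = mul(f(1), 8) = mul(56, 8) = 448


448


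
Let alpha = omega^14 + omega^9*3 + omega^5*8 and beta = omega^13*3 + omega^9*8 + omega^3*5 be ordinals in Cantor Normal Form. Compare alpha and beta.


Compare term by term from highest exponent:
alpha = omega^14 + omega^9*3 + omega^5*8
beta = omega^13*3 + omega^9*8 + omega^3*5
Term 1: alpha has omega^14*1, beta has omega^13*3
Term 2: alpha has omega^9*3, beta has omega^9*8
Term 3: alpha has omega^5*8, beta has omega^3*5
Result: alpha > beta

alpha > beta


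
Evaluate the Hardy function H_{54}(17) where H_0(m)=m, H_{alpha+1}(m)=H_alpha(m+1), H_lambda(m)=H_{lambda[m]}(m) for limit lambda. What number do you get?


H_54(17):
For finite ordinals k, H_k(n) = n + k (each successor step adds 1).
H_54(17) = 17 + 54 = 71

71


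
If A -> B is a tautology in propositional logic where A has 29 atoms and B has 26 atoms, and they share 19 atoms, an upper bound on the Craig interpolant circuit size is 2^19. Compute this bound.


Shared atoms = 19
Craig interpolant size bound = 2^19
= 524288

524288


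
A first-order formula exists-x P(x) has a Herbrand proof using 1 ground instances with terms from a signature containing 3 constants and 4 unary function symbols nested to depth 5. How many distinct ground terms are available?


Herbrand terms by depth:
Depth 0: 3 constants
Depth 1: 12 new terms (running total: 15)
Depth 2: 48 new terms (running total: 63)
Depth 3: 192 new terms (running total: 255)
Depth 4: 768 new terms (running total: 1023)
Depth 5: 3072 new terms (running total: 4095)
Total distinct ground terms = 4095

4095


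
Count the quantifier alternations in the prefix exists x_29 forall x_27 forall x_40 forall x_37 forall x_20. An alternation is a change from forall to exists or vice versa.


Walk the prefix and count type changes:
  position 1: exists -> forall <-- alternation
  position 2: forall -> forall
  position 3: forall -> forall
  position 4: forall -> forall
Total alternations = 1

1


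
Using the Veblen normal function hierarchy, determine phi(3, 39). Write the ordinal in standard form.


phi(3, 39):
phi(3, beta) = eta_beta (the beta-th eta number, fixed point of zeta).
phi(3, 39) = eta_39

eta_39


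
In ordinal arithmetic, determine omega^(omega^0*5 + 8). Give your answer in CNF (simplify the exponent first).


omega^(omega^0*5 + 8):
omega^0 = 1, so the exponent is 5 + 8 = 13 (finite ordinal addition).
Result = omega^13, already a single CNF term.

omega^13


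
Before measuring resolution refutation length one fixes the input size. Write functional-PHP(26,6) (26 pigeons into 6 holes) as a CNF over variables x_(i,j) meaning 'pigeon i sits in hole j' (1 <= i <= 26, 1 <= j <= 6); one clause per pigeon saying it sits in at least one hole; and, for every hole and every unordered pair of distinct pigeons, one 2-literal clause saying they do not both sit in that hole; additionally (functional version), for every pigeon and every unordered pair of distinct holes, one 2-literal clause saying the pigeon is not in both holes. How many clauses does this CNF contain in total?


functional-PHP(26,6): 26 pigeons, 6 holes, 26*6 = 156 variables.
- pigeon clauses: one per pigeon -> 26 clauses
- hole clauses: 6 holes * C(26,2) = 6 * 325 -> 1950 clauses
- functional clauses: 26 pigeons * C(6,2) = 26 * 15 -> 390 clauses
Total clauses = 26 + 1950 + 390 = 2366

2366


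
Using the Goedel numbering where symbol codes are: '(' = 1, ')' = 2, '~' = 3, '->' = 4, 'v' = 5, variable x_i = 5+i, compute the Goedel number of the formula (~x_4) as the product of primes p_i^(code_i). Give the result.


Formula: (~x_4)
Symbol codes: [1, 3, 9, 2]
Primes: [2, 3, 5, 7]
p_1^1 = 2^1 = 2
p_2^3 = 3^3 = 27
p_3^9 = 5^9 = 1953125
p_4^2 = 7^2 = 49
Product = 5167968750

5167968750


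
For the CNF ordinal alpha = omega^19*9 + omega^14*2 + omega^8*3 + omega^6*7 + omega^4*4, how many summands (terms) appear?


CNF: omega^19*9 + omega^14*2 + omega^8*3 + omega^6*7 + omega^4*4
Count the summands separated by '+':
  term 1: omega^19*9
  term 2: omega^14*2
  term 3: omega^8*3
  term 4: omega^6*7
  term 5: omega^4*4
Total terms = 5

5


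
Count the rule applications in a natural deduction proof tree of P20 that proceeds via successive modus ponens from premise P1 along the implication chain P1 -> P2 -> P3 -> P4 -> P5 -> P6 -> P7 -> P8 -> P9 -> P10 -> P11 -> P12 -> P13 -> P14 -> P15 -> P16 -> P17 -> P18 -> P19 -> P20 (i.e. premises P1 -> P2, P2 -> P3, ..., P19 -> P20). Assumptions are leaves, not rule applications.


We have a chain: P1 -> P2 -> P3 -> P4 -> P5 -> P6 -> P7 -> P8 -> P9 -> P10 -> P11 -> P12 -> P13 -> P14 -> P15 -> P16 -> P17 -> P18 -> P19 -> P20.
Each modus ponens application produces the next variable.
The chain has 20 propositions, so 20-1 = 19 modus ponens steps.
Total inference nodes = 19

19


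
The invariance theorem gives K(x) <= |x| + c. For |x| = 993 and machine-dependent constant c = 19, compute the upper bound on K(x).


K(x) <= |x| + c = 993 + 19 = 1012

1012


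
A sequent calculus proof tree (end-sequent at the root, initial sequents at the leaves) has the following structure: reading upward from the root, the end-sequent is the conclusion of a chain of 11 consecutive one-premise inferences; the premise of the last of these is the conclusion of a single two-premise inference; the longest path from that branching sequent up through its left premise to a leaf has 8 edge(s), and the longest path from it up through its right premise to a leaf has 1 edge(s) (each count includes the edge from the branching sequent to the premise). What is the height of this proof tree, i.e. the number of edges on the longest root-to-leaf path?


Longest path through the left premise: 8 edges (measured from the branching sequent)
Longest path through the right premise: 1 edges
Height of the subtree rooted at the branching sequent: max(8, 1) = 8
The branching sequent sits 11 edges above the root (the chain of one-premise inferences), so height = 8 + 11 = 19

19


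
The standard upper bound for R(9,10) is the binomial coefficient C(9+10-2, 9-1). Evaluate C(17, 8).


R(9,10) <= C(9+10-2, 9-1) = C(17, 8)
C(17, 8) = 17! / (8! * 9!)
= 24310

24310


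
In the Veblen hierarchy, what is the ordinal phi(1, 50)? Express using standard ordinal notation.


phi(1, 50):
phi(1, beta) = epsilon_beta (the beta-th epsilon number).
phi(1, 50) = epsilon_50

epsilon_50


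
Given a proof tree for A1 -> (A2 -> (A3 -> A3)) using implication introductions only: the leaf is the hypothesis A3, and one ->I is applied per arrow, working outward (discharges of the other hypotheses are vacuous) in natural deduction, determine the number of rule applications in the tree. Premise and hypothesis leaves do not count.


The formula has 3 arrows (->); its innermost consequent A3 is one of the antecedents,
so the proof starts from the hypothesis leaf A3 (not a rule application) and closes one arrow per ->I.
Building A1 -> (A2 -> (A3 -> A3)) therefore takes 3 nested implication introductions.
Total inference nodes = 3

3


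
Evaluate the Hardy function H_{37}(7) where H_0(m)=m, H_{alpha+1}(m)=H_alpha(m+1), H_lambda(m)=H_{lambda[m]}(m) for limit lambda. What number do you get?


H_37(7):
For finite ordinals k, H_k(n) = n + k (each successor step adds 1).
H_37(7) = 7 + 37 = 44

44


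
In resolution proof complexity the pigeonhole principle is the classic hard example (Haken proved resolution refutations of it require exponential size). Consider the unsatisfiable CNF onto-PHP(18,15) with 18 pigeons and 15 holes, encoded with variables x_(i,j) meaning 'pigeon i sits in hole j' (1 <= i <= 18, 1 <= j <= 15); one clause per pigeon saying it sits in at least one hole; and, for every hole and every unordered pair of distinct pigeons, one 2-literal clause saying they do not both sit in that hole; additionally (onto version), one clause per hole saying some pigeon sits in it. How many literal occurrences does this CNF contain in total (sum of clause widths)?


onto-PHP(18,15): 18 pigeons, 15 holes, 18*15 = 270 variables.
- pigeon clauses: one per pigeon -> 18 clauses of width 15 -> 270 literals
- hole clauses: 15 holes * C(18,2) = 15 * 153 -> 2295 clauses of width 2 -> 4590 literals
- onto clauses: one per hole -> 15 clauses of width 18 -> 270 literals
Total literal occurrences = 270 + 4590 + 270 = 5130

5130


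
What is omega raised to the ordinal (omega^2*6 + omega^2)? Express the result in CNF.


omega^(omega^2*6 + omega^2):
Both terms of the exponent have the same exponent 2, so they merge: omega^2*6 + omega^2 = omega^2*(6+1) = omega^2*7.
omega raised to a CNF ordinal is a single CNF term: Result = omega^(omega^2*7)

omega^(omega^2*7)


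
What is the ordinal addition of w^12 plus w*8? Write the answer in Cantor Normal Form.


Ordinal addition w^12 + w*8:
Leading exponent of alpha (12) > leading exponent of beta (1).
Since alpha's term has higher exponent than beta's leading term,
the sum is simply alpha followed by beta.
Result = w^12 + w*8

w^12 + w*8


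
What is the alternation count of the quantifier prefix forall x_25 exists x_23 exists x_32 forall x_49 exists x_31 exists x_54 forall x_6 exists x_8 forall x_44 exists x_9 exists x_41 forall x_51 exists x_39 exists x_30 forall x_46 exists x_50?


Walk the prefix and count type changes:
  position 1: forall -> exists <-- alternation
  position 2: exists -> exists
  position 3: exists -> forall <-- alternation
  position 4: forall -> exists <-- alternation
  position 5: exists -> exists
  position 6: exists -> forall <-- alternation
  position 7: forall -> exists <-- alternation
  position 8: exists -> forall <-- alternation
  position 9: forall -> exists <-- alternation
  position 10: exists -> exists
  position 11: exists -> forall <-- alternation
  position 12: forall -> exists <-- alternation
  position 13: exists -> exists
  position 14: exists -> forall <-- alternation
  position 15: forall -> exists <-- alternation
Total alternations = 11

11


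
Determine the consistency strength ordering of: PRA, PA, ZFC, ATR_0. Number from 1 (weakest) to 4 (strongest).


Ordering by consistency strength:
1. PRA
2. PA
3. ATR_0
4. ZFC


PRA=1, PA=2, ZFC=4, ATR_0=3


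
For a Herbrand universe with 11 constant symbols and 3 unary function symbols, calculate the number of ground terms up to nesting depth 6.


Herbrand terms by depth:
Depth 0: 11 constants
Depth 1: 33 new terms (running total: 44)
Depth 2: 99 new terms (running total: 143)
Depth 3: 297 new terms (running total: 440)
Depth 4: 891 new terms (running total: 1331)
Depth 5: 2673 new terms (running total: 4004)
Depth 6: 8019 new terms (running total: 12023)
Total distinct ground terms = 12023

12023


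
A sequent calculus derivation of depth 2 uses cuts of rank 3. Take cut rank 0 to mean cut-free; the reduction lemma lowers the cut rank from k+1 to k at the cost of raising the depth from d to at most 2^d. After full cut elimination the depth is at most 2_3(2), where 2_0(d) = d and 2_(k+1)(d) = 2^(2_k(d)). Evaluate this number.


Each rank reduction sends depth d to at most 2^d; cut rank r needs r reductions.
2_0(2) = 2
2_1(2) = 2^2 = 4
2_2(2) = 2^4 = 16
2_3(2) = 2^16 = 65536
Cut-free depth bound = 65536

65536


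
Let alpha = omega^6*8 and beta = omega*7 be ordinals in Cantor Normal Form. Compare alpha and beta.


Compare term by term from highest exponent:
alpha = omega^6*8
beta = omega*7
Term 1: alpha has omega^6*8, beta has omega^1*7
Result: alpha > beta

alpha > beta


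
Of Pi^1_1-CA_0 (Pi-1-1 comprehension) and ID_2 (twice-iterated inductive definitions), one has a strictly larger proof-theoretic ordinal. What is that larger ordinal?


Proof-theoretic ordinal of Pi^1_1-CA_0 (Pi-1-1 comprehension): psi_0(Omega_omega)
Proof-theoretic ordinal of ID_2 (twice-iterated inductive definitions): psi_0(epsilon_{Omega_2+1})
Comparing: psi_0(epsilon_{Omega_2+1}) < psi_0(Omega_omega).
The larger ordinal is psi_0(Omega_omega) (from Pi^1_1-CA_0 (Pi-1-1 comprehension)).

psi_0(Omega_omega)


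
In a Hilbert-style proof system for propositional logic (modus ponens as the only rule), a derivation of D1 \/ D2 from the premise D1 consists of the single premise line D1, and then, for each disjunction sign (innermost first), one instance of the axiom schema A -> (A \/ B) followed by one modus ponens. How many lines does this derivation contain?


Building the left-nested 2-ary disjunction from D1:
- 1 premise line (D1)
- 2 disjuncts means 1 disjunction sign; each needs 1 axiom instance + 1 MP = 2 lines: 2 * 1 = 2
Total = 1 + 2 = 3 lines.

3


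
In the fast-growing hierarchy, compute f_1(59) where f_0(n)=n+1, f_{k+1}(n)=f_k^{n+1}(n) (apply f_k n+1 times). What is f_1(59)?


f_1(59) = f_0^60(59)
f_0 adds 1 each time, applied 60 times.
f_1(59) = 59 + 60 = 119

119


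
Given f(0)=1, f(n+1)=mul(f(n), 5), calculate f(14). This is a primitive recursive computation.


f(0) = 1
f(1) = mul(f(0), 5) = mul(1, 5) = 5
f(2) = mul(f(1), 5) = mul(5, 5) = 25
f(3) = mul(f(2), 5) = mul(25, 5) = 125
f(4) = mul(f(3), 5) = mul(125, 5) = 625
f(5) = mul(f(4), 5) = mul(625, 5) = 3125
f(6) = mul(f(5), 5) = mul(3125, 5) = 15625
f(7) = mul(f(6), 5) = mul(15625, 5) = 78125
f(8) = mul(f(7), 5) = mul(78125, 5) = 390625
f(9) = mul(f(8), 5) = mul(390625, 5) = 1953125
f(10) = mul(f(9), 5) = mul(1953125, 5) = 9765625
f(11) = mul(f(10), 5) = mul(9765625, 5) = 48828125
f(12) = mul(f(11), 5) = mul(48828125, 5) = 244140625
f(13) = mul(f(12), 5) = mul(244140625, 5) = 1220703125
f(14) = mul(f(13), 5) = mul(1220703125, 5) = 6103515625


6103515625


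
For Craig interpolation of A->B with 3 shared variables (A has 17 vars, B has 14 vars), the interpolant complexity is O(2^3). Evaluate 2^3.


Shared atoms = 3
Craig interpolant size bound = 2^3
= 8

8


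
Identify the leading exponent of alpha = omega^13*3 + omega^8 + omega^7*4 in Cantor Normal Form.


CNF: omega^13*3 + omega^8 + omega^7*4
The leading term is omega^13*3, which has exponent 13.

13


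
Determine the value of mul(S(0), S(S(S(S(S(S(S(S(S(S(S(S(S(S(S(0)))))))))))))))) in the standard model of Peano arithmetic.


mul(S^1(0), S^15(0)):
S^1(0) = 1
S^15(0) = 15
1 * 15 = 15

15


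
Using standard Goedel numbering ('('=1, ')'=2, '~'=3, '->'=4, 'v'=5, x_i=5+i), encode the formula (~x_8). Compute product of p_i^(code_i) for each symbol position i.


Formula: (~x_8)
Symbol codes: [1, 3, 13, 2]
Primes: [2, 3, 5, 7]
p_1^1 = 2^1 = 2
p_2^3 = 3^3 = 27
p_3^13 = 5^13 = 1220703125
p_4^2 = 7^2 = 49
Product = 3229980468750

3229980468750


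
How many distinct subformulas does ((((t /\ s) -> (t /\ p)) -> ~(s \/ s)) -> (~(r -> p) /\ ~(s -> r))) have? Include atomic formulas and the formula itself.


Formula: ((((t /\ s) -> (t /\ p)) -> ~(s \/ s)) -> (~(r -> p) /\ ~(s -> r)))
Subformulas found:
  1. s
  2. r
  3. t
  4. p
  5. (t /\ s)
  6. (s \/ s)
  7. (s -> r)
  8. (r -> p)
  9. (t /\ p)
  10. ~(s -> r)
  11. ~(r -> p)
  12. ~(s \/ s)
  13. ((t /\ s) -> (t /\ p))
  14. (~(r -> p) /\ ~(s -> r))
  15. (((t /\ s) -> (t /\ p)) -> ~(s \/ s))
  16. ((((t /\ s) -> (t /\ p)) -> ~(s \/ s)) -> (~(r -> p) /\ ~(s -> r)))
Total distinct subformulas = 16

16


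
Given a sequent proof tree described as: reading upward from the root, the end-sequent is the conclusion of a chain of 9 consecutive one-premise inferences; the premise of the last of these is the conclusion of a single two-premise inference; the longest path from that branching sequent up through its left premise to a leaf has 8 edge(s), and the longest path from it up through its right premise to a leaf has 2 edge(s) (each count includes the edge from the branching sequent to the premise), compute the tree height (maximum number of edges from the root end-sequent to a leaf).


Longest path through the left premise: 8 edges (measured from the branching sequent)
Longest path through the right premise: 2 edges
Height of the subtree rooted at the branching sequent: max(8, 2) = 8
The branching sequent sits 9 edges above the root (the chain of one-premise inferences), so height = 8 + 9 = 17

17


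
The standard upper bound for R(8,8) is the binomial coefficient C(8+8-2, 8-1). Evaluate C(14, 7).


R(8,8) <= C(8+8-2, 8-1) = C(14, 7)
C(14, 7) = 14! / (7! * 7!)
= 3432

3432


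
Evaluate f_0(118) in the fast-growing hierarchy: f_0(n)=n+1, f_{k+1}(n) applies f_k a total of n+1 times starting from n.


f_0(118) = 118 + 1 = 119

119


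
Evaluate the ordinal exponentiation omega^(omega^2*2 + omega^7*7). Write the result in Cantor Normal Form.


omega^(omega^2*2 + omega^7*7):
In ordinal addition a term is absorbed by a following term of strictly larger exponent: 2 < 7, so omega^2*2 + omega^7*7 = omega^7*7.
omega raised to a CNF ordinal is a single CNF term: Result = omega^(omega^7*7)

omega^(omega^7*7)


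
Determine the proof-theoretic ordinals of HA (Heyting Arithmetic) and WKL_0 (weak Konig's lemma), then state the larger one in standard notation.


Proof-theoretic ordinal of HA (Heyting Arithmetic): epsilon_0
Proof-theoretic ordinal of WKL_0 (weak Konig's lemma): omega^omega
Comparing: omega^omega < epsilon_0.
The larger ordinal is epsilon_0 (from HA (Heyting Arithmetic)).

epsilon_0


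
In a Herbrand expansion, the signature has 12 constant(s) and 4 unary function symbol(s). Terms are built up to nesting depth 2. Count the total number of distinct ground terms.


Herbrand terms by depth:
Depth 0: 12 constants
Depth 1: 48 new terms (running total: 60)
Depth 2: 192 new terms (running total: 252)
Total distinct ground terms = 252

252


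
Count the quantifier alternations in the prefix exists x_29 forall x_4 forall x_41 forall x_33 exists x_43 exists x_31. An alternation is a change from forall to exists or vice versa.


Walk the prefix and count type changes:
  position 1: exists -> forall <-- alternation
  position 2: forall -> forall
  position 3: forall -> forall
  position 4: forall -> exists <-- alternation
  position 5: exists -> exists
Total alternations = 2

2


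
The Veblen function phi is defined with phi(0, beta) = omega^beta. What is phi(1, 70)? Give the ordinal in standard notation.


phi(1, 70):
phi(1, beta) = epsilon_beta (the beta-th epsilon number).
phi(1, 70) = epsilon_70

epsilon_70


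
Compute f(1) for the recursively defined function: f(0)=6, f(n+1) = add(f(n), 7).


f(0) = 6
f(1) = add(f(0), 7) = add(6, 7) = 13


13


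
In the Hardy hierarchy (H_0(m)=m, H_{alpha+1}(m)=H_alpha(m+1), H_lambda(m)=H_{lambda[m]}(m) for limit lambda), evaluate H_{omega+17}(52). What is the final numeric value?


H_{omega+17}(52):
Unwind the 17 successor steps: H_{omega+17}(52) = H_omega(52+17) = H_omega(69).
H_omega(m) = H_m(m) = m + m = 2m.
Result = 2 * 69 = 138

138


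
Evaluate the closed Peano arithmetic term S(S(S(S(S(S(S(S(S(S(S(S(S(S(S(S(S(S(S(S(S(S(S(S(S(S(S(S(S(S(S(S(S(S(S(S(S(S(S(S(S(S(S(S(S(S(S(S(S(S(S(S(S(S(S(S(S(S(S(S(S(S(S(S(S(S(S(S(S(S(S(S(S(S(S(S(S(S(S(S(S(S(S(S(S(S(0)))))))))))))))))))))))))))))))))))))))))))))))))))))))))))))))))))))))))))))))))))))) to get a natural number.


Counting successors applied to 0:
86 applications of S to 0 = 86

86


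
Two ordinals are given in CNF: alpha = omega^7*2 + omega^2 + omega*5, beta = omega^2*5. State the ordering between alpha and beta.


Compare term by term from highest exponent:
alpha = omega^7*2 + omega^2 + omega*5
beta = omega^2*5
Term 1: alpha has omega^7*2, beta has omega^2*5
Term 2: alpha has omega^2*1, beta has omega^0*0
Term 3: alpha has omega^1*5, beta has omega^0*0
Result: alpha > beta

alpha > beta


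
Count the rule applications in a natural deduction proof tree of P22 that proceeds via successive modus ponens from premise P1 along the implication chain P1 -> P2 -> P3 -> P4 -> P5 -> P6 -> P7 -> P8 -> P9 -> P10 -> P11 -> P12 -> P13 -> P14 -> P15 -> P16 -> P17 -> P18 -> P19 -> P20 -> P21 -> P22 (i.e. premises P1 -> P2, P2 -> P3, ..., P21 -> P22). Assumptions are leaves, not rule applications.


We have a chain: P1 -> P2 -> P3 -> P4 -> P5 -> P6 -> P7 -> P8 -> P9 -> P10 -> P11 -> P12 -> P13 -> P14 -> P15 -> P16 -> P17 -> P18 -> P19 -> P20 -> P21 -> P22.
Each modus ponens application produces the next variable.
The chain has 22 propositions, so 22-1 = 21 modus ponens steps.
Total inference nodes = 21

21


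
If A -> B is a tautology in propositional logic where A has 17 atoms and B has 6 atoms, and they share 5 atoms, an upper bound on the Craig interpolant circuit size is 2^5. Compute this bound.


Shared atoms = 5
Craig interpolant size bound = 2^5
= 32

32


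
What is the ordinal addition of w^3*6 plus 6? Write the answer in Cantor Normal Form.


Ordinal addition w^3*6 + 6:
Leading exponent of alpha (3) > leading exponent of beta (0).
Since alpha's term has higher exponent than beta's leading term,
the sum is simply alpha followed by beta.
Result = w^3*6 + 6

w^3*6 + 6


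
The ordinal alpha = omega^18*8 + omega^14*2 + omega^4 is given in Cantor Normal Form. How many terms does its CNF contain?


CNF: omega^18*8 + omega^14*2 + omega^4
Count the summands separated by '+':
  term 1: omega^18*8
  term 2: omega^14*2
  term 3: omega^4
Total terms = 3

3


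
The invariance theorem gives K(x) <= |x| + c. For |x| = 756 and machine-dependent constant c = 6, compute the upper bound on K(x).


K(x) <= |x| + c = 756 + 6 = 762

762


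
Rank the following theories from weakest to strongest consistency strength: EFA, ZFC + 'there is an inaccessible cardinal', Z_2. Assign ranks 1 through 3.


Ordering by consistency strength:
1. EFA
2. Z_2
3. ZFC + 'there is an inaccessible cardinal'


EFA=1, ZFC + 'there is an inaccessible cardinal'=3, Z_2=2
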